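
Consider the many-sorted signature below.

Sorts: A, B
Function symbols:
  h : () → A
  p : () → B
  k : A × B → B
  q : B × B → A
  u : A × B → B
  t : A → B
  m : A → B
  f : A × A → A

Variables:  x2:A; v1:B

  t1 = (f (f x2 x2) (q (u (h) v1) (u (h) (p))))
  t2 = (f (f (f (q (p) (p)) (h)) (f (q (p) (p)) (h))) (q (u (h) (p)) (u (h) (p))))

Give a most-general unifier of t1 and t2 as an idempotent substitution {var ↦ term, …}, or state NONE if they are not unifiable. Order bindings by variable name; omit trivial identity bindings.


{v1 ↦ (p), x2 ↦ (f (q (p) (p)) (h))}


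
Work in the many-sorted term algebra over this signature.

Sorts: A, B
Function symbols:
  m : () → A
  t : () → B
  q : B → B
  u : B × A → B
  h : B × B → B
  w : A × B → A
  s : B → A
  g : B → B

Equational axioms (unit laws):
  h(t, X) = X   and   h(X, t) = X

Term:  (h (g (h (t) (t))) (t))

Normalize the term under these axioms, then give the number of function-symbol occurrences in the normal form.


size = 2

1. (h (g (h (t) (t))) (t))  →  (g (h (t) (t)))
2. (g (h (t) (t)))  →  (g (t))
normal form: (g (t))


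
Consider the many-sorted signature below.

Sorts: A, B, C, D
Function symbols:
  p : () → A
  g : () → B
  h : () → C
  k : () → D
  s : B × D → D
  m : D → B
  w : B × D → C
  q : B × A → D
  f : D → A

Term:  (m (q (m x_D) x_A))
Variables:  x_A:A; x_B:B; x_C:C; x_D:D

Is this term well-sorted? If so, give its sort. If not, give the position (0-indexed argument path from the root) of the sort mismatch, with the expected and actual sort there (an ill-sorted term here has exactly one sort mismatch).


well-sorted; sort = B

      x_D : D
    (m x_D) : B
    x_A : A
  (q (m x_D) x_A) : D
(m (q (m x_D) x_A)) : B


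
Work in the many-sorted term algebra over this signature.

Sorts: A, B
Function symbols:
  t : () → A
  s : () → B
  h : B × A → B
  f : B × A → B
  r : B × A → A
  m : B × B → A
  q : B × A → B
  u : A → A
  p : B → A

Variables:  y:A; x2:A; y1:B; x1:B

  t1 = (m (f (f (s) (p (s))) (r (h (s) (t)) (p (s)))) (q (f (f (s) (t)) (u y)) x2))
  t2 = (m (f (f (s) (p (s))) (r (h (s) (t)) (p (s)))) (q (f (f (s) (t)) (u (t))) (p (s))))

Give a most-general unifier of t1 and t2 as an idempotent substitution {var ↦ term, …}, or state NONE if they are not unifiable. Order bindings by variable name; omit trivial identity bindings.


{x2 ↦ (p (s)), y ↦ (t)}


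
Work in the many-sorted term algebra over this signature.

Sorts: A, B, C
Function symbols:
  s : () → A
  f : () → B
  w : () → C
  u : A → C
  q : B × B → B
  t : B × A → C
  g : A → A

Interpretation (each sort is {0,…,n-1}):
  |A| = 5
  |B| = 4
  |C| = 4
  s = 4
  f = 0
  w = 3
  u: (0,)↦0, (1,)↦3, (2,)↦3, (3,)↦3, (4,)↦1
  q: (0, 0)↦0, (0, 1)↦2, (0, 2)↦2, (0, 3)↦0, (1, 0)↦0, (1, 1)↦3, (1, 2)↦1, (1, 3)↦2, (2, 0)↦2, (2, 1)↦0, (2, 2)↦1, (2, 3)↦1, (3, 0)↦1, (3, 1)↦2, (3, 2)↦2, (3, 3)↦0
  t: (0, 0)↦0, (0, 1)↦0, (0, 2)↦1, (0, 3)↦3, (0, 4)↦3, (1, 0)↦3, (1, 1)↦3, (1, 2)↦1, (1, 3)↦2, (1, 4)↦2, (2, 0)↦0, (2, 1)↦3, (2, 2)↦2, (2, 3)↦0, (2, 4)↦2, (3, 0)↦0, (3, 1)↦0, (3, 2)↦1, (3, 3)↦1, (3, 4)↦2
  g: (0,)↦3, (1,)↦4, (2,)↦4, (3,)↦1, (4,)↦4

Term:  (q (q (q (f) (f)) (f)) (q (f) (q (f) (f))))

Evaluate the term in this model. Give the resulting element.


value = 0

  f = 0
  f = 0
  (q (f) (f)) = q(0, 0) = 0
  f = 0
  (q (q (f) (f)) (f)) = q(0, 0) = 0
  f = 0
  f = 0
  f = 0
  (q (f) (f)) = q(0, 0) = 0
  (q (f) (q (f) (f))) = q(0, 0) = 0
  (q (q (q (f) (f)) (f)) (q (f) (q (f) (f)))) = q(0, 0) = 0


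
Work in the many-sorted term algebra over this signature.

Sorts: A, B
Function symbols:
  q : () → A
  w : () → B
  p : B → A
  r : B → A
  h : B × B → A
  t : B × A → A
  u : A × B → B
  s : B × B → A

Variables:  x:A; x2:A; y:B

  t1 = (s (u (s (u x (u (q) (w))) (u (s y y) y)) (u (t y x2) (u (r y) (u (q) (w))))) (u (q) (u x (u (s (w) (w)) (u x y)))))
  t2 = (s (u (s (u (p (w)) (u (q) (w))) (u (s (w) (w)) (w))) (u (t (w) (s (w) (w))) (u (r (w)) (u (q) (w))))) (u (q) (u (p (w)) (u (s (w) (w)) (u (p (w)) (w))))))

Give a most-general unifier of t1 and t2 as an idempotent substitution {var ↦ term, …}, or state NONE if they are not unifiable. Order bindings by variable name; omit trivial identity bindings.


{x ↦ (p (w)), x2 ↦ (s (w) (w)), y ↦ (w)}


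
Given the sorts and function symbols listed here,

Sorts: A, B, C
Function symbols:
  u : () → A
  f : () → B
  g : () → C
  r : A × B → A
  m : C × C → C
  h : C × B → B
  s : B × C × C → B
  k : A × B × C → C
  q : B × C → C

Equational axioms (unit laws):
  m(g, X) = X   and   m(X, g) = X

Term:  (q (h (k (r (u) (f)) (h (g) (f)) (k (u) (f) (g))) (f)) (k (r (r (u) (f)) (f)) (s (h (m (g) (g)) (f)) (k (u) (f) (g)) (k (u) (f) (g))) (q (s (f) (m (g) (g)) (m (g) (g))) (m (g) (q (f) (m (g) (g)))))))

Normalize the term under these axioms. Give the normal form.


normal form = (q (h (k (r (u) (f)) (h (g) (f)) (k (u) (f) (g))) (f)) (k (r (r (u) (f)) (f)) (s (h (g) (f)) (k (u) (f) (g)) (k (u) (f) (g))) (q (s (f) (g) (g)) (q (f) (g)))))

1. (q (h (k (r (u) (f)) (h (g) (f)) (k (u) (f) (g))) (f)) (k (r (r (u) (f)) (f)) (s (h (m (g) (g)) (f)) (k (u) (f) (g)) (k (u) (f) (g))) (q (s (f) (m (g) (g)) (m (g) (g))) (m (g) (q (f) (m (g) (g)))))))  →  (q (h (k (r (u) (f)) (h (g) (f)) (k (u) (f) (g))) (f)) (k (r (r (u) (f)) (f)) (s (h (g) (f)) (k (u) (f) (g)) (k (u) (f) (g))) (q (s (f) (m (g) (g)) (m (g) (g))) (m (g) (q (f) (m (g) (g)))))))
2. (q (h (k (r (u) (f)) (h (g) (f)) (k (u) (f) (g))) (f)) (k (r (r (u) (f)) (f)) (s (h (g) (f)) (k (u) (f) (g)) (k (u) (f) (g))) (q (s (f) (m (g) (g)) (m (g) (g))) (m (g) (q (f) (m (g) (g)))))))  →  (q (h (k (r (u) (f)) (h (g) (f)) (k (u) (f) (g))) (f)) (k (r (r (u) (f)) (f)) (s (h (g) (f)) (k (u) (f) (g)) (k (u) (f) (g))) (q (s (f) (g) (m (g) (g))) (m (g) (q (f) (m (g) (g)))))))
3. (q (h (k (r (u) (f)) (h (g) (f)) (k (u) (f) (g))) (f)) (k (r (r (u) (f)) (f)) (s (h (g) (f)) (k (u) (f) (g)) (k (u) (f) (g))) (q (s (f) (g) (m (g) (g))) (m (g) (q (f) (m (g) (g)))))))  →  (q (h (k (r (u) (f)) (h (g) (f)) (k (u) (f) (g))) (f)) (k (r (r (u) (f)) (f)) (s (h (g) (f)) (k (u) (f) (g)) (k (u) (f) (g))) (q (s (f) (g) (g)) (m (g) (q (f) (m (g) (g)))))))
4. (q (h (k (r (u) (f)) (h (g) (f)) (k (u) (f) (g))) (f)) (k (r (r (u) (f)) (f)) (s (h (g) (f)) (k (u) (f) (g)) (k (u) (f) (g))) (q (s (f) (g) (g)) (m (g) (q (f) (m (g) (g)))))))  →  (q (h (k (r (u) (f)) (h (g) (f)) (k (u) (f) (g))) (f)) (k (r (r (u) (f)) (f)) (s (h (g) (f)) (k (u) (f) (g)) (k (u) (f) (g))) (q (s (f) (g) (g)) (q (f) (m (g) (g))))))
5. (q (h (k (r (u) (f)) (h (g) (f)) (k (u) (f) (g))) (f)) (k (r (r (u) (f)) (f)) (s (h (g) (f)) (k (u) (f) (g)) (k (u) (f) (g))) (q (s (f) (g) (g)) (q (f) (m (g) (g))))))  →  (q (h (k (r (u) (f)) (h (g) (f)) (k (u) (f) (g))) (f)) (k (r (r (u) (f)) (f)) (s (h (g) (f)) (k (u) (f) (g)) (k (u) (f) (g))) (q (s (f) (g) (g)) (q (f) (g)))))


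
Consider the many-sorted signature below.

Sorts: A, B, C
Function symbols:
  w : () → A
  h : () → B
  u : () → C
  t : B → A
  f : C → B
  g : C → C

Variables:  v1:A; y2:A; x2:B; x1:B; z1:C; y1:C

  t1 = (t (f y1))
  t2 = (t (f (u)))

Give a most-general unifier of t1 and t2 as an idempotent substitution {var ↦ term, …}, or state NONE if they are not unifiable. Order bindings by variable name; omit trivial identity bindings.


{y1 ↦ (u)}


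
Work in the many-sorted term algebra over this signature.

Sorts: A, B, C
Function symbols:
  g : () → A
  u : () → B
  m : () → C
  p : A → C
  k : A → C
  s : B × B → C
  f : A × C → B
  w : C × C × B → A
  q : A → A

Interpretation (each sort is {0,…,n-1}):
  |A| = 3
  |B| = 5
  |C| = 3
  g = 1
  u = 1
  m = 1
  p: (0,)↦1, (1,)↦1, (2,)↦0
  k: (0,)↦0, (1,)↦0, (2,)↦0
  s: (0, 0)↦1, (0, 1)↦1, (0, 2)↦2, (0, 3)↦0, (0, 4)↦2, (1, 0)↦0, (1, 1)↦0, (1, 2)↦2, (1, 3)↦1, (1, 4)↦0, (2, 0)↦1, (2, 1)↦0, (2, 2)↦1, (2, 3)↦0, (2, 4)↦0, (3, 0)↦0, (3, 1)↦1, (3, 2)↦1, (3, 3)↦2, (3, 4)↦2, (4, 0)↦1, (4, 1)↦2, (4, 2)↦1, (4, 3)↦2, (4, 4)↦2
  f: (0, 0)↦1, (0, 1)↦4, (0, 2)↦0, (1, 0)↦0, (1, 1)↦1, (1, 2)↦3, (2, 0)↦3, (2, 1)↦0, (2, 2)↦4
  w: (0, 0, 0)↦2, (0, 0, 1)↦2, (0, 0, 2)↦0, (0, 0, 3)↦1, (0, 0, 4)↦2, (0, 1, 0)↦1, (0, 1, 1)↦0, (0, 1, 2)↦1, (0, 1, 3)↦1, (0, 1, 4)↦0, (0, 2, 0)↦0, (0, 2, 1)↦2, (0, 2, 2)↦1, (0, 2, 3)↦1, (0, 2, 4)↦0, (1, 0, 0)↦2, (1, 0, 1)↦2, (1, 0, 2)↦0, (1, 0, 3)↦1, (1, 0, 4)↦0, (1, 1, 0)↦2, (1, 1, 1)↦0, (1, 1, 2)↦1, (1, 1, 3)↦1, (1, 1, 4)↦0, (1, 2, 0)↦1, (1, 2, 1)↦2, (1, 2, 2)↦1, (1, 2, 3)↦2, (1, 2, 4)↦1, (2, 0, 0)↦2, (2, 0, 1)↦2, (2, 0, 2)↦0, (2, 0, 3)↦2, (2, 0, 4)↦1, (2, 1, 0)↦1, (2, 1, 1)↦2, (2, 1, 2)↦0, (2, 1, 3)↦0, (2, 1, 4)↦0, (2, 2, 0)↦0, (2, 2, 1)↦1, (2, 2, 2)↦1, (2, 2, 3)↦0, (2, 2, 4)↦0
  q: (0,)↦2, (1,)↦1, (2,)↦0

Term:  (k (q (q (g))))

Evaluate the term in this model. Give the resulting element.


  g = 1
  (q (g)) = q(1,) = 1
  (q (q (g))) = q(1,) = 1
  (k (q (q (g)))) = k(1,) = 0

value = 0


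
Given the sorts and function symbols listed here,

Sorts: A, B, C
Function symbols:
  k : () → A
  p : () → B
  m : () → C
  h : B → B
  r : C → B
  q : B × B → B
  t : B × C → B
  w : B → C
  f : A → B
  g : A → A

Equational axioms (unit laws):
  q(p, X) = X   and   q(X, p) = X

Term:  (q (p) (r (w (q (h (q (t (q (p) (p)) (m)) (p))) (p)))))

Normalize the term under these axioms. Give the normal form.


normal form = (r (w (h (t (p) (m)))))

1. (q (p) (r (w (q (h (q (t (q (p) (p)) (m)) (p))) (p)))))  →  (r (w (q (h (q (t (q (p) (p)) (m)) (p))) (p))))
2. (r (w (q (h (q (t (q (p) (p)) (m)) (p))) (p))))  →  (r (w (h (q (t (q (p) (p)) (m)) (p)))))
3. (r (w (h (q (t (q (p) (p)) (m)) (p)))))  →  (r (w (h (t (q (p) (p)) (m)))))
4. (r (w (h (t (q (p) (p)) (m)))))  →  (r (w (h (t (p) (m)))))


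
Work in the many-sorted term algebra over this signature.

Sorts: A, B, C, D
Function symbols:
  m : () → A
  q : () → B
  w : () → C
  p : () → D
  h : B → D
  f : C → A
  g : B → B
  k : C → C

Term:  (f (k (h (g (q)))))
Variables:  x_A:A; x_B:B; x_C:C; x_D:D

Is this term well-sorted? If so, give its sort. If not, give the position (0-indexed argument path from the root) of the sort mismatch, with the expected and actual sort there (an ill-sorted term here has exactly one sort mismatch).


        (q) : B
      (g (q)) : B
    (h (g (q))) : D
  (k (h (g (q)))) : ✗ arg 0 at [0, 0] has sort D, expected C

ill-sorted at position [0, 0]: expected C, got D


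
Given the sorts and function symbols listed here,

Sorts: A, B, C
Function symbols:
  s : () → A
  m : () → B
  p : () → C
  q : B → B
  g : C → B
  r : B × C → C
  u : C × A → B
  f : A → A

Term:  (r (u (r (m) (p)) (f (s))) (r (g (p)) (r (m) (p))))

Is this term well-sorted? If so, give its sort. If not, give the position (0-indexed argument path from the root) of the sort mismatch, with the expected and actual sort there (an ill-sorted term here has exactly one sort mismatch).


      (m) : B
      (p) : C
    (r (m) (p)) : C
      (s) : A
    (f (s)) : A
  (u (r (m) (p)) (f (s))) : B
      (p) : C
    (g (p)) : B
      (m) : B
      (p) : C
    (r (m) (p)) : C
  (r (g (p)) (r (m) (p))) : C
(r (u (r (m) (p)) (f (s))) (r (g (p)) (r (m) (p)))) : C

well-sorted; sort = C


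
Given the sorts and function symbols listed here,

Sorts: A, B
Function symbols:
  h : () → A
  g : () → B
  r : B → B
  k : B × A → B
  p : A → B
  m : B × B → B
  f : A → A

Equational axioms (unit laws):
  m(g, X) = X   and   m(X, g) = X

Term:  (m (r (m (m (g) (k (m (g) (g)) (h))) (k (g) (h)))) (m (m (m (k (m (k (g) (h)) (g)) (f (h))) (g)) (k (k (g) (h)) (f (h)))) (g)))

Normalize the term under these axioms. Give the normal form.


normal form = (m (r (m (k (g) (h)) (k (g) (h)))) (m (k (k (g) (h)) (f (h))) (k (k (g) (h)) (f (h)))))

1. (m (r (m (m (g) (k (m (g) (g)) (h))) (k (g) (h)))) (m (m (m (k (m (k (g) (h)) (g)) (f (h))) (g)) (k (k (g) (h)) (f (h)))) (g)))  →  (m (r (m (k (m (g) (g)) (h)) (k (g) (h)))) (m (m (m (k (m (k (g) (h)) (g)) (f (h))) (g)) (k (k (g) (h)) (f (h)))) (g)))
2. (m (r (m (k (m (g) (g)) (h)) (k (g) (h)))) (m (m (m (k (m (k (g) (h)) (g)) (f (h))) (g)) (k (k (g) (h)) (f (h)))) (g)))  →  (m (r (m (k (g) (h)) (k (g) (h)))) (m (m (m (k (m (k (g) (h)) (g)) (f (h))) (g)) (k (k (g) (h)) (f (h)))) (g)))
3. (m (r (m (k (g) (h)) (k (g) (h)))) (m (m (m (k (m (k (g) (h)) (g)) (f (h))) (g)) (k (k (g) (h)) (f (h)))) (g)))  →  (m (r (m (k (g) (h)) (k (g) (h)))) (m (m (k (m (k (g) (h)) (g)) (f (h))) (g)) (k (k (g) (h)) (f (h)))))
4. (m (r (m (k (g) (h)) (k (g) (h)))) (m (m (k (m (k (g) (h)) (g)) (f (h))) (g)) (k (k (g) (h)) (f (h)))))  →  (m (r (m (k (g) (h)) (k (g) (h)))) (m (k (m (k (g) (h)) (g)) (f (h))) (k (k (g) (h)) (f (h)))))
5. (m (r (m (k (g) (h)) (k (g) (h)))) (m (k (m (k (g) (h)) (g)) (f (h))) (k (k (g) (h)) (f (h)))))  →  (m (r (m (k (g) (h)) (k (g) (h)))) (m (k (k (g) (h)) (f (h))) (k (k (g) (h)) (f (h)))))


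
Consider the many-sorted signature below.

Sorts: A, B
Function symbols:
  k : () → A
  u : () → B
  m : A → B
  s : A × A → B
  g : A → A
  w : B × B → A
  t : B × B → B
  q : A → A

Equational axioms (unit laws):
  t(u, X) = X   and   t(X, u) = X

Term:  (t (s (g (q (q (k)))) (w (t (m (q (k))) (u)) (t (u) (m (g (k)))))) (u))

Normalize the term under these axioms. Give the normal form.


1. (t (s (g (q (q (k)))) (w (t (m (q (k))) (u)) (t (u) (m (g (k)))))) (u))  →  (s (g (q (q (k)))) (w (t (m (q (k))) (u)) (t (u) (m (g (k))))))
2. (s (g (q (q (k)))) (w (t (m (q (k))) (u)) (t (u) (m (g (k))))))  →  (s (g (q (q (k)))) (w (m (q (k))) (t (u) (m (g (k))))))
3. (s (g (q (q (k)))) (w (m (q (k))) (t (u) (m (g (k))))))  →  (s (g (q (q (k)))) (w (m (q (k))) (m (g (k)))))

normal form = (s (g (q (q (k)))) (w (m (q (k))) (m (g (k)))))


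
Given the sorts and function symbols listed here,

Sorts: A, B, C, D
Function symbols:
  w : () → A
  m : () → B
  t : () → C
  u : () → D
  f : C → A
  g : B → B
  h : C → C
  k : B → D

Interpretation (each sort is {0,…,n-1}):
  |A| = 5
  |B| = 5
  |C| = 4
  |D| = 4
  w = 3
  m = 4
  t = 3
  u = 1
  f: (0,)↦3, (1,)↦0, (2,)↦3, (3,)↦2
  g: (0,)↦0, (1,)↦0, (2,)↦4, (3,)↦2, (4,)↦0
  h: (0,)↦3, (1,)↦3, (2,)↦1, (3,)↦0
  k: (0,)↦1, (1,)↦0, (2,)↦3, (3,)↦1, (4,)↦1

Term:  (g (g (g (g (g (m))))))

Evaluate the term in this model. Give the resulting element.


value = 0

  m = 4
  (g (m)) = g(4,) = 0
  (g (g (m))) = g(0,) = 0
  (g (g (g (m)))) = g(0,) = 0
  (g (g (g (g (m))))) = g(0,) = 0
  (g (g (g (g (g (m)))))) = g(0,) = 0


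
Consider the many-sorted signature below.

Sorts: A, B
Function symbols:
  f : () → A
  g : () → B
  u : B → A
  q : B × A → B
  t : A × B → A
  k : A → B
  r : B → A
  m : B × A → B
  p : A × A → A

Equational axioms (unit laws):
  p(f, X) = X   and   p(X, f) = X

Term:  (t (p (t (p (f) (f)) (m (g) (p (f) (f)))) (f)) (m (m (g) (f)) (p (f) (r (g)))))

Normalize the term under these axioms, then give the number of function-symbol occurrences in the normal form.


1. (t (p (t (p (f) (f)) (m (g) (p (f) (f)))) (f)) (m (m (g) (f)) (p (f) (r (g)))))  →  (t (t (p (f) (f)) (m (g) (p (f) (f)))) (m (m (g) (f)) (p (f) (r (g)))))
2. (t (t (p (f) (f)) (m (g) (p (f) (f)))) (m (m (g) (f)) (p (f) (r (g)))))  →  (t (t (f) (m (g) (p (f) (f)))) (m (m (g) (f)) (p (f) (r (g)))))
3. (t (t (f) (m (g) (p (f) (f)))) (m (m (g) (f)) (p (f) (r (g)))))  →  (t (t (f) (m (g) (f))) (m (m (g) (f)) (p (f) (r (g)))))
4. (t (t (f) (m (g) (f))) (m (m (g) (f)) (p (f) (r (g)))))  →  (t (t (f) (m (g) (f))) (m (m (g) (f)) (r (g))))
normal form: (t (t (f) (m (g) (f))) (m (m (g) (f)) (r (g))))

size = 12


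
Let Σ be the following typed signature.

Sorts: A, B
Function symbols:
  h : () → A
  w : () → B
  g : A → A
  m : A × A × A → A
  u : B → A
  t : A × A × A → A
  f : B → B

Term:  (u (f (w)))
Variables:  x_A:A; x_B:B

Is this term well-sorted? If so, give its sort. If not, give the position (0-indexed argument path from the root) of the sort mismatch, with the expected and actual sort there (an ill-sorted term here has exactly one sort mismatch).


    (w) : B
  (f (w)) : B
(u (f (w))) : A

well-sorted; sort = A


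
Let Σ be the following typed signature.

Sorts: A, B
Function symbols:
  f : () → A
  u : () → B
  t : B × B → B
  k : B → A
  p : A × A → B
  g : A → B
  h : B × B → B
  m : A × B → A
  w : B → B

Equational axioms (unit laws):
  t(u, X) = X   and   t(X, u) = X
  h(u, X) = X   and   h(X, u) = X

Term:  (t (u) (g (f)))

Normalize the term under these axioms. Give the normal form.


normal form = (g (f))

1. (t (u) (g (f)))  →  (g (f))


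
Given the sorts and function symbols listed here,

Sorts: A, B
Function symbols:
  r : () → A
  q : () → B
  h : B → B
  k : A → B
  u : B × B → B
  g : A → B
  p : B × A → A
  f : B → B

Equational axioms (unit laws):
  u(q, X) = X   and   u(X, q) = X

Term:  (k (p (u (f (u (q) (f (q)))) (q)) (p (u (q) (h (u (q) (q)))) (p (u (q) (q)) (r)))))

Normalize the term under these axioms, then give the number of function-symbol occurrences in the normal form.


size = 11

1. (k (p (u (f (u (q) (f (q)))) (q)) (p (u (q) (h (u (q) (q)))) (p (u (q) (q)) (r)))))  →  (k (p (f (u (q) (f (q)))) (p (u (q) (h (u (q) (q)))) (p (u (q) (q)) (r)))))
2. (k (p (f (u (q) (f (q)))) (p (u (q) (h (u (q) (q)))) (p (u (q) (q)) (r)))))  →  (k (p (f (f (q))) (p (u (q) (h (u (q) (q)))) (p (u (q) (q)) (r)))))
3. (k (p (f (f (q))) (p (u (q) (h (u (q) (q)))) (p (u (q) (q)) (r)))))  →  (k (p (f (f (q))) (p (h (u (q) (q))) (p (u (q) (q)) (r)))))
4. (k (p (f (f (q))) (p (h (u (q) (q))) (p (u (q) (q)) (r)))))  →  (k (p (f (f (q))) (p (h (q)) (p (u (q) (q)) (r)))))
5. (k (p (f (f (q))) (p (h (q)) (p (u (q) (q)) (r)))))  →  (k (p (f (f (q))) (p (h (q)) (p (q) (r)))))
normal form: (k (p (f (f (q))) (p (h (q)) (p (q) (r)))))


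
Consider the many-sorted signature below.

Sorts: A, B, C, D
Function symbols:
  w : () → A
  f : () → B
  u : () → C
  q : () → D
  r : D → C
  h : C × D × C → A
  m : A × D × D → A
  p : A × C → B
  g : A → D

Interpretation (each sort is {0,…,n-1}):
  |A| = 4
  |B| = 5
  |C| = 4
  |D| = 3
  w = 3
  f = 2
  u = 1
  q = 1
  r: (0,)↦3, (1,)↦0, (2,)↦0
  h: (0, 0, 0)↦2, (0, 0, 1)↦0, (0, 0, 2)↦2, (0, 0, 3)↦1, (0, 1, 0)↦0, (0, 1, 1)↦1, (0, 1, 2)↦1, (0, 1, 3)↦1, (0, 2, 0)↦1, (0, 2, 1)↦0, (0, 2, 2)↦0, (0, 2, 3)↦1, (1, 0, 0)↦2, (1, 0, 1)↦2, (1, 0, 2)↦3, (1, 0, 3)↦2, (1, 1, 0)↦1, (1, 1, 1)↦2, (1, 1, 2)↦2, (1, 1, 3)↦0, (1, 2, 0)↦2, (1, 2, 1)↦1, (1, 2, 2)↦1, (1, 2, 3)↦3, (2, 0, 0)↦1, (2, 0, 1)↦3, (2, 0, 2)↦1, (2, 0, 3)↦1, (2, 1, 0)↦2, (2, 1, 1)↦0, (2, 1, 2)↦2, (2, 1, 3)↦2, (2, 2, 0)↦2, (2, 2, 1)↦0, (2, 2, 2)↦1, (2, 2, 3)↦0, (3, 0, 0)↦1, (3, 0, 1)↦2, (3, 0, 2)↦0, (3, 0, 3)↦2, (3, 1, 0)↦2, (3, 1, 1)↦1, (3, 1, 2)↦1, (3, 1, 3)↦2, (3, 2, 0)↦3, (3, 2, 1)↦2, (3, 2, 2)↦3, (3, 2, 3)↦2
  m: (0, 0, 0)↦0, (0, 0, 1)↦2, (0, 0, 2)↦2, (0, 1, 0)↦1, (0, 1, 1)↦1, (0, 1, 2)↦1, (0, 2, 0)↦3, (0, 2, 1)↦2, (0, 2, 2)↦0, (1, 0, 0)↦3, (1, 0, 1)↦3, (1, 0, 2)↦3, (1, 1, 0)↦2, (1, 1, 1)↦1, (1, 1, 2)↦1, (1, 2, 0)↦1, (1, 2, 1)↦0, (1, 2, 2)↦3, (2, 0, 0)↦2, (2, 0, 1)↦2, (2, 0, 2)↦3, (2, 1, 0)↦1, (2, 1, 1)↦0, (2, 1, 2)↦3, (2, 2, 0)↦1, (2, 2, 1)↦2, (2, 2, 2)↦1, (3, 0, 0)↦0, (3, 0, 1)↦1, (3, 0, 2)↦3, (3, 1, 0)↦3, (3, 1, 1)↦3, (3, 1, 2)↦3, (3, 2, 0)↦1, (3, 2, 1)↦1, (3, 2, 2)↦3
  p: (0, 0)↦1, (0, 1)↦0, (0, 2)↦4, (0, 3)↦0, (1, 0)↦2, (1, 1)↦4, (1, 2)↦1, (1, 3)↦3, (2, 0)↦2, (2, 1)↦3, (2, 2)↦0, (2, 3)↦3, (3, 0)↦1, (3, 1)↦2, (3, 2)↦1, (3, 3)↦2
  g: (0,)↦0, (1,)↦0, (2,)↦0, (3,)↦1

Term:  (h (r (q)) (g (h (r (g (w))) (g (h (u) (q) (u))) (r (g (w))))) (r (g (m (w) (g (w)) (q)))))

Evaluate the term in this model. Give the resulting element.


  q = 1
  (r (q)) = r(1,) = 0
  w = 3
  (g (w)) = g(3,) = 1
  (r (g (w))) = r(1,) = 0
  u = 1
  q = 1
  u = 1
  (h (u) (q) (u)) = h(1, 1, 1) = 2
  (g (h (u) (q) (u))) = g(2,) = 0
  w = 3
  (g (w)) = g(3,) = 1
  (r (g (w))) = r(1,) = 0
  (h (r (g (w))) (g (h (u) (q) (u))) (r (g (w)))) = h(0, 0, 0) = 2
  (g (h (r (g (w))) (g (h (u) (q) (u))) (r (g (w))))) = g(2,) = 0
  w = 3
  w = 3
  (g (w)) = g(3,) = 1
  q = 1
  (m (w) (g (w)) (q)) = m(3, 1, 1) = 3
  (g (m (w) (g (w)) (q))) = g(3,) = 1
  (r (g (m (w) (g (w)) (q)))) = r(1,) = 0
  (h (r (q)) (g (h (r (g (w))) (g (h (u) (q) (u))) (r (g (w))))) (r (g (m (w) (g (w)) (q))))) = h(0, 0, 0) = 2

value = 2


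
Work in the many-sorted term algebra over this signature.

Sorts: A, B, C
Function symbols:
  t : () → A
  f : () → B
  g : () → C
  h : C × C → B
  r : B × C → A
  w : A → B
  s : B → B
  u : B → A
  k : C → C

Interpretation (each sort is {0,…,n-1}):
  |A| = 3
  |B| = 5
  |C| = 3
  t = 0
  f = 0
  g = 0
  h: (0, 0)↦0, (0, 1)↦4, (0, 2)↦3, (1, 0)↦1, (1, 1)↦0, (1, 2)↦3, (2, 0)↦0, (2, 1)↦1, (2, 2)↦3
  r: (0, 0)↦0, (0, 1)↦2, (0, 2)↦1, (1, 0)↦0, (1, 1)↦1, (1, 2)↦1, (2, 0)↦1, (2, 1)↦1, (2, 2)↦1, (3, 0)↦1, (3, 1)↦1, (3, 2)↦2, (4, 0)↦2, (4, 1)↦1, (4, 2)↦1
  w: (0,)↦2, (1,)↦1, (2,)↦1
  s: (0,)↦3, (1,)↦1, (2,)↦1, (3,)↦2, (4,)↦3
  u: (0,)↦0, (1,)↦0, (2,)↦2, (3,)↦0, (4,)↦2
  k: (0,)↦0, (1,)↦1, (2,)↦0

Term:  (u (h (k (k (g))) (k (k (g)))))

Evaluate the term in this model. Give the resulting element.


value = 0

  g = 0
  (k (g)) = k(0,) = 0
  (k (k (g))) = k(0,) = 0
  g = 0
  (k (g)) = k(0,) = 0
  (k (k (g))) = k(0,) = 0
  (h (k (k (g))) (k (k (g)))) = h(0, 0) = 0
  (u (h (k (k (g))) (k (k (g))))) = u(0,) = 0


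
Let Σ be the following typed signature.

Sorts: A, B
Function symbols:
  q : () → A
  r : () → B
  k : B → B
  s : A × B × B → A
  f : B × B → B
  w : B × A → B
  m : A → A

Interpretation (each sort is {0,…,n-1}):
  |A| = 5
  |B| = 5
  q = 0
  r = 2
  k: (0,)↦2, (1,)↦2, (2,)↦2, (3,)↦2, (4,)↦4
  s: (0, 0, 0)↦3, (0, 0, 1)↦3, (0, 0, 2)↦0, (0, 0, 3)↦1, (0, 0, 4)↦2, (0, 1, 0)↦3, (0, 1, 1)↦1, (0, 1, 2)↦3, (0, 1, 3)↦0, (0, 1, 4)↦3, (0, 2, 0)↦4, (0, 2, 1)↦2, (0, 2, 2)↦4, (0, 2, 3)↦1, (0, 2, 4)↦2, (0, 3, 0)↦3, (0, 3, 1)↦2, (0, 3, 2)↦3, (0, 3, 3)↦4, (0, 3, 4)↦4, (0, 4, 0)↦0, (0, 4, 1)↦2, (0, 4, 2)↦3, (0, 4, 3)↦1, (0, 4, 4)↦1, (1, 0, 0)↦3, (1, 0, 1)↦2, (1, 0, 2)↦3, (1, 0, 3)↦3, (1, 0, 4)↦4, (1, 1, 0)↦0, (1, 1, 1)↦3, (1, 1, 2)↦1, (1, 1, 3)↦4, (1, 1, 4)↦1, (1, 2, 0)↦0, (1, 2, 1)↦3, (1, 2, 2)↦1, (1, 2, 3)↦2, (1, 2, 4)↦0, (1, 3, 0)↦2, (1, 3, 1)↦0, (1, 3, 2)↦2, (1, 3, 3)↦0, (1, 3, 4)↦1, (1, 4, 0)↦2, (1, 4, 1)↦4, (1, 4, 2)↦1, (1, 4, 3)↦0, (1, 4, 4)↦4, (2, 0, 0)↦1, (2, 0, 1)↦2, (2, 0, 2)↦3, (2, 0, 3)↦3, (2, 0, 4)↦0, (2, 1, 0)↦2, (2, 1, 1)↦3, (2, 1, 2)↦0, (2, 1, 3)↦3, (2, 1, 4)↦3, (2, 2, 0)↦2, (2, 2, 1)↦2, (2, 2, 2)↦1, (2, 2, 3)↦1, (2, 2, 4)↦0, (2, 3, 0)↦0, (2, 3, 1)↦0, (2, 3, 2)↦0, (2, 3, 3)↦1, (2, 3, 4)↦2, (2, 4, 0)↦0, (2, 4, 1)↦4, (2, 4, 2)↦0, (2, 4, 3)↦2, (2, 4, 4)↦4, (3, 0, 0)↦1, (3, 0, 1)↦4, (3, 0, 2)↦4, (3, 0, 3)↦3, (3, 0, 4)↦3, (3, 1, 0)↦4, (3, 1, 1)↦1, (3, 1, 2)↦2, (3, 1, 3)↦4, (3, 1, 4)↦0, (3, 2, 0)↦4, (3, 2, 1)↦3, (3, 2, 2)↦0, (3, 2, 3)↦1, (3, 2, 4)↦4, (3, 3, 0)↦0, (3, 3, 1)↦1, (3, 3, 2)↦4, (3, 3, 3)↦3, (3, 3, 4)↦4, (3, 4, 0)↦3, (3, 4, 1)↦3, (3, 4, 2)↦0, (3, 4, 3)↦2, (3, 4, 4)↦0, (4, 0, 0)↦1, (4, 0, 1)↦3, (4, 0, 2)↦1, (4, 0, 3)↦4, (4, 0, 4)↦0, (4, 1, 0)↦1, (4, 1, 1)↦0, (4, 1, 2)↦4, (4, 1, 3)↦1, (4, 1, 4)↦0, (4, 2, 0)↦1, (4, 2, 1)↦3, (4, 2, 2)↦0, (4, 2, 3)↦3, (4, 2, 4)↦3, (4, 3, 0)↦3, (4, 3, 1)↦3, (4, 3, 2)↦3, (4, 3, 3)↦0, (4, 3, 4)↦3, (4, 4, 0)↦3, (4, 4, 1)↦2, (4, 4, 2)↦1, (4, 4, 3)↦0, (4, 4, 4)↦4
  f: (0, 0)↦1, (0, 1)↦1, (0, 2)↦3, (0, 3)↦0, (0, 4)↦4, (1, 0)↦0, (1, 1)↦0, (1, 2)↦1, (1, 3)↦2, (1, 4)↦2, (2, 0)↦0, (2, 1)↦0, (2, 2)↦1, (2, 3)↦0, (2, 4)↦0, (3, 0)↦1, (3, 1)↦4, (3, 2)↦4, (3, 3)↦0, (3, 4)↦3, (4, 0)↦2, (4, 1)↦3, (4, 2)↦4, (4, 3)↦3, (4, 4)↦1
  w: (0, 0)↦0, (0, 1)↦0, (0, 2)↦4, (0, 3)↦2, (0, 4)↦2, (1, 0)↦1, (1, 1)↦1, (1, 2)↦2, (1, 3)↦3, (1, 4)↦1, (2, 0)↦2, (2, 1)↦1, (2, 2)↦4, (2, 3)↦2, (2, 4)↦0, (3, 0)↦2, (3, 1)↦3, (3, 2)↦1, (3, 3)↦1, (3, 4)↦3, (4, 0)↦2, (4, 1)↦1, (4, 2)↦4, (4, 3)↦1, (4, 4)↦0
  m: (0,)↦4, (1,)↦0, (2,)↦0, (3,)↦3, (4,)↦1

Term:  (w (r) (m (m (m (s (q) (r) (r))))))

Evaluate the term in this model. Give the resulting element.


  r = 2
  q = 0
  r = 2
  r = 2
  (s (q) (r) (r)) = s(0, 2, 2) = 4
  (m (s (q) (r) (r))) = m(4,) = 1
  (m (m (s (q) (r) (r)))) = m(1,) = 0
  (m (m (m (s (q) (r) (r))))) = m(0,) = 4
  (w (r) (m (m (m (s (q) (r) (r)))))) = w(2, 4) = 0

value = 0


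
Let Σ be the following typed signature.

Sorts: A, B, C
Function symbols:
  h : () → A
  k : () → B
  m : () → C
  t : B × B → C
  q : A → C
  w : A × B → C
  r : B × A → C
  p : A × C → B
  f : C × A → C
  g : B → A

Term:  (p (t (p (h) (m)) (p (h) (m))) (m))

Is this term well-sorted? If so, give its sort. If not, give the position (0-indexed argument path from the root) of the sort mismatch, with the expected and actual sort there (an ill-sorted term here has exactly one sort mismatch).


ill-sorted at position [0]: expected A, got C

      (h) : A
      (m) : C
    (p (h) (m)) : B
      (h) : A
      (m) : C
    (p (h) (m)) : B
  (t (p (h) (m)) (p (h) (m))) : C
  (m) : C
(p (t (p (h) (m)) (p (h) (m))) (m)) : ✗ arg 0 at [0] has sort C, expected A


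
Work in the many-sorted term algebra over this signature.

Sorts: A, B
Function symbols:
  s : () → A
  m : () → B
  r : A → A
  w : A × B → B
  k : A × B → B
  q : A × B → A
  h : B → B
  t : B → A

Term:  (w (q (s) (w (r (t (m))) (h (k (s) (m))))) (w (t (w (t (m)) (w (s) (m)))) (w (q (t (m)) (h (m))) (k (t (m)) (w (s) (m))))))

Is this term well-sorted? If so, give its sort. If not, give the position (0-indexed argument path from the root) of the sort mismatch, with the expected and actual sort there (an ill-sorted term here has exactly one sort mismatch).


    (s) : A
          (m) : B
        (t (m)) : A
      (r (t (m))) : A
          (s) : A
          (m) : B
        (k (s) (m)) : B
      (h (k (s) (m))) : B
    (w (r (t (m))) (h (k (s) (m)))) : B
  (q (s) (w (r (t (m))) (h (k (s) (m))))) : A
          (m) : B
        (t (m)) : A
          (s) : A
          (m) : B
        (w (s) (m)) : B
      (w (t (m)) (w (s) (m))) : B
    (t (w (t (m)) (w (s) (m)))) : A
          (m) : B
        (t (m)) : A
          (m) : B
        (h (m)) : B
      (q (t (m)) (h (m))) : A
          (m) : B
        (t (m)) : A
          (s) : A
          (m) : B
        (w (s) (m)) : B
      (k (t (m)) (w (s) (m))) : B
    (w (q (t (m)) (h (m))) (k (t (m)) (w (s) (m)))) : B
  (w (t (w (t (m)) (w (s) (m)))) (w (q (t (m)) (h (m))) (k (t (m)) (w (s) (m))))) : B
(w (q (s) (w (r (t (m))) (h (k (s) (m))))) (w (t (w (t (m)) (w (s) (m)))) (w (q (t (m)) (h (m))) (k (t (m)) (w (s) (m)))))) : B

well-sorted; sort = B


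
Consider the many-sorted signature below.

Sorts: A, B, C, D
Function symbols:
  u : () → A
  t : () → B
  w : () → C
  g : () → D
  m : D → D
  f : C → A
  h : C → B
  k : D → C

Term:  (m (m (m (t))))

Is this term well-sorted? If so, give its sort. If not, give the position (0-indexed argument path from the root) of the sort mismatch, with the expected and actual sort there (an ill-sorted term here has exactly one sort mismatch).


ill-sorted at position [0, 0, 0]: expected D, got B

      (t) : B
    (m (t)) : ✗ arg 0 at [0, 0, 0] has sort B, expected D


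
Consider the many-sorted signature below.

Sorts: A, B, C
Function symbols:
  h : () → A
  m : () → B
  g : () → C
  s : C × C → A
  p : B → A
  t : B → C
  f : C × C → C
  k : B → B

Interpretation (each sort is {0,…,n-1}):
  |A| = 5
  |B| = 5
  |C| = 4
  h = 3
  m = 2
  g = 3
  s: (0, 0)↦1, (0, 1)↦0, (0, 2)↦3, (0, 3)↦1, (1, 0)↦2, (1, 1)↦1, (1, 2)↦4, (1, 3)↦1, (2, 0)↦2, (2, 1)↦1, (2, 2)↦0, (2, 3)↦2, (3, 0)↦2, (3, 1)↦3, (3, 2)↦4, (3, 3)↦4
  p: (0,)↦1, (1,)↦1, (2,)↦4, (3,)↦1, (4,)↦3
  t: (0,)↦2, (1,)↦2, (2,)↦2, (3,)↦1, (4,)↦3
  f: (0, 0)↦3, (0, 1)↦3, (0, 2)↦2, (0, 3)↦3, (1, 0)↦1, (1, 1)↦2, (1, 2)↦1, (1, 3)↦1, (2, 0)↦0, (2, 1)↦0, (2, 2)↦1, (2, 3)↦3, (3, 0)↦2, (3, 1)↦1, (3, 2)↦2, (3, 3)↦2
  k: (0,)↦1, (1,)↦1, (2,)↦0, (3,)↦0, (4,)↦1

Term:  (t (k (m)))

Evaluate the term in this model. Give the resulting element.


value = 2

  m = 2
  (k (m)) = k(2,) = 0
  (t (k (m))) = t(0,) = 2


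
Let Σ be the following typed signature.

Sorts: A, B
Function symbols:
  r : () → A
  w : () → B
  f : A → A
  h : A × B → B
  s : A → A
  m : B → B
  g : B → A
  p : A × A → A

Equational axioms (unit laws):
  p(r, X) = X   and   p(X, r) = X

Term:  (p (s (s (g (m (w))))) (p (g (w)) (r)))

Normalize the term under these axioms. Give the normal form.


1. (p (s (s (g (m (w))))) (p (g (w)) (r)))  →  (p (s (s (g (m (w))))) (g (w)))

normal form = (p (s (s (g (m (w))))) (g (w)))


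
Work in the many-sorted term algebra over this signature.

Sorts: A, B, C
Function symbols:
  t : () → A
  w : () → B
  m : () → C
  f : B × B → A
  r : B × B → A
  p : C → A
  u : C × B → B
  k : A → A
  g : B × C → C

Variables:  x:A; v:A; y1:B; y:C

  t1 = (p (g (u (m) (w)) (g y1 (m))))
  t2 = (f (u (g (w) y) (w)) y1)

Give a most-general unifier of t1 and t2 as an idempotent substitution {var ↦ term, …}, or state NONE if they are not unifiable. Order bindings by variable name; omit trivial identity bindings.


head clash or occurs-check failure — not unifiable

NONE (not unifiable)


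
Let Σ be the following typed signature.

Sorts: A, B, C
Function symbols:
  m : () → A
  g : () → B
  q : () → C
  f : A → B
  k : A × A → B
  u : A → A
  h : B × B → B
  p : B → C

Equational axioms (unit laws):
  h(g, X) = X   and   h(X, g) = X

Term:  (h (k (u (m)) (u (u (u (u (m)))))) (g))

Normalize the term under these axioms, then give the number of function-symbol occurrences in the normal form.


1. (h (k (u (m)) (u (u (u (u (m)))))) (g))  →  (k (u (m)) (u (u (u (u (m))))))
normal form: (k (u (m)) (u (u (u (u (m))))))

size = 8


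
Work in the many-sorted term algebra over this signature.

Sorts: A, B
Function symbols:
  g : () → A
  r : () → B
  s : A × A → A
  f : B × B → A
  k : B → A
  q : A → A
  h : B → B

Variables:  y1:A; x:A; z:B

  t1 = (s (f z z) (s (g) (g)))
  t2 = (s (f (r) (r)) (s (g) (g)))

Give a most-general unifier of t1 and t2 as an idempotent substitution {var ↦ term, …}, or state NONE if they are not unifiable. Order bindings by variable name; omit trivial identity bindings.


{z ↦ (r)}


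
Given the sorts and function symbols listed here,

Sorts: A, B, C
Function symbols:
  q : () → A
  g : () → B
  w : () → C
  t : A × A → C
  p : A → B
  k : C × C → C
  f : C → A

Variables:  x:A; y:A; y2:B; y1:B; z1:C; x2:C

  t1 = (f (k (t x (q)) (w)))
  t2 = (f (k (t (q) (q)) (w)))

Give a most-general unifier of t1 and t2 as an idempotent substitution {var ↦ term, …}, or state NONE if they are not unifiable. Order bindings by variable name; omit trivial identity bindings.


{x ↦ (q)}


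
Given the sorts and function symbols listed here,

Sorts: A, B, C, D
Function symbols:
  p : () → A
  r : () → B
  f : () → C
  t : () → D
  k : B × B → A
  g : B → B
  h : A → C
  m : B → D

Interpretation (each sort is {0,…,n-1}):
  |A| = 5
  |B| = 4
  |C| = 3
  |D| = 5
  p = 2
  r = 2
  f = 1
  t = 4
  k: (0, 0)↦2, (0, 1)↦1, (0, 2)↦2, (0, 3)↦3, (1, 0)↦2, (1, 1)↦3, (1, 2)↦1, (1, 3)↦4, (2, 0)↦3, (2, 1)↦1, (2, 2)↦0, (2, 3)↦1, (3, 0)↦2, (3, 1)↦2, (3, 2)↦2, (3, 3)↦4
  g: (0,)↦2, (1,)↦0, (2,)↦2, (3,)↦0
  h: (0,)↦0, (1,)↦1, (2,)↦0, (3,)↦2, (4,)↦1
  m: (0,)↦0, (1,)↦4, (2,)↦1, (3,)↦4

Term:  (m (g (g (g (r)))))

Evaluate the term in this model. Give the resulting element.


value = 1

  r = 2
  (g (r)) = g(2,) = 2
  (g (g (r))) = g(2,) = 2
  (g (g (g (r)))) = g(2,) = 2
  (m (g (g (g (r))))) = m(2,) = 1


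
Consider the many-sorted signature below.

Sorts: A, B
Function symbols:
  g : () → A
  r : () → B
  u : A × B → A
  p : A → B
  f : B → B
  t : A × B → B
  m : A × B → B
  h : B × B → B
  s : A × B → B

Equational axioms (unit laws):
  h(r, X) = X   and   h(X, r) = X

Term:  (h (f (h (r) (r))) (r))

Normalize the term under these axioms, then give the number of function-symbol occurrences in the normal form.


1. (h (f (h (r) (r))) (r))  →  (f (h (r) (r)))
2. (f (h (r) (r)))  →  (f (r))
normal form: (f (r))

size = 2


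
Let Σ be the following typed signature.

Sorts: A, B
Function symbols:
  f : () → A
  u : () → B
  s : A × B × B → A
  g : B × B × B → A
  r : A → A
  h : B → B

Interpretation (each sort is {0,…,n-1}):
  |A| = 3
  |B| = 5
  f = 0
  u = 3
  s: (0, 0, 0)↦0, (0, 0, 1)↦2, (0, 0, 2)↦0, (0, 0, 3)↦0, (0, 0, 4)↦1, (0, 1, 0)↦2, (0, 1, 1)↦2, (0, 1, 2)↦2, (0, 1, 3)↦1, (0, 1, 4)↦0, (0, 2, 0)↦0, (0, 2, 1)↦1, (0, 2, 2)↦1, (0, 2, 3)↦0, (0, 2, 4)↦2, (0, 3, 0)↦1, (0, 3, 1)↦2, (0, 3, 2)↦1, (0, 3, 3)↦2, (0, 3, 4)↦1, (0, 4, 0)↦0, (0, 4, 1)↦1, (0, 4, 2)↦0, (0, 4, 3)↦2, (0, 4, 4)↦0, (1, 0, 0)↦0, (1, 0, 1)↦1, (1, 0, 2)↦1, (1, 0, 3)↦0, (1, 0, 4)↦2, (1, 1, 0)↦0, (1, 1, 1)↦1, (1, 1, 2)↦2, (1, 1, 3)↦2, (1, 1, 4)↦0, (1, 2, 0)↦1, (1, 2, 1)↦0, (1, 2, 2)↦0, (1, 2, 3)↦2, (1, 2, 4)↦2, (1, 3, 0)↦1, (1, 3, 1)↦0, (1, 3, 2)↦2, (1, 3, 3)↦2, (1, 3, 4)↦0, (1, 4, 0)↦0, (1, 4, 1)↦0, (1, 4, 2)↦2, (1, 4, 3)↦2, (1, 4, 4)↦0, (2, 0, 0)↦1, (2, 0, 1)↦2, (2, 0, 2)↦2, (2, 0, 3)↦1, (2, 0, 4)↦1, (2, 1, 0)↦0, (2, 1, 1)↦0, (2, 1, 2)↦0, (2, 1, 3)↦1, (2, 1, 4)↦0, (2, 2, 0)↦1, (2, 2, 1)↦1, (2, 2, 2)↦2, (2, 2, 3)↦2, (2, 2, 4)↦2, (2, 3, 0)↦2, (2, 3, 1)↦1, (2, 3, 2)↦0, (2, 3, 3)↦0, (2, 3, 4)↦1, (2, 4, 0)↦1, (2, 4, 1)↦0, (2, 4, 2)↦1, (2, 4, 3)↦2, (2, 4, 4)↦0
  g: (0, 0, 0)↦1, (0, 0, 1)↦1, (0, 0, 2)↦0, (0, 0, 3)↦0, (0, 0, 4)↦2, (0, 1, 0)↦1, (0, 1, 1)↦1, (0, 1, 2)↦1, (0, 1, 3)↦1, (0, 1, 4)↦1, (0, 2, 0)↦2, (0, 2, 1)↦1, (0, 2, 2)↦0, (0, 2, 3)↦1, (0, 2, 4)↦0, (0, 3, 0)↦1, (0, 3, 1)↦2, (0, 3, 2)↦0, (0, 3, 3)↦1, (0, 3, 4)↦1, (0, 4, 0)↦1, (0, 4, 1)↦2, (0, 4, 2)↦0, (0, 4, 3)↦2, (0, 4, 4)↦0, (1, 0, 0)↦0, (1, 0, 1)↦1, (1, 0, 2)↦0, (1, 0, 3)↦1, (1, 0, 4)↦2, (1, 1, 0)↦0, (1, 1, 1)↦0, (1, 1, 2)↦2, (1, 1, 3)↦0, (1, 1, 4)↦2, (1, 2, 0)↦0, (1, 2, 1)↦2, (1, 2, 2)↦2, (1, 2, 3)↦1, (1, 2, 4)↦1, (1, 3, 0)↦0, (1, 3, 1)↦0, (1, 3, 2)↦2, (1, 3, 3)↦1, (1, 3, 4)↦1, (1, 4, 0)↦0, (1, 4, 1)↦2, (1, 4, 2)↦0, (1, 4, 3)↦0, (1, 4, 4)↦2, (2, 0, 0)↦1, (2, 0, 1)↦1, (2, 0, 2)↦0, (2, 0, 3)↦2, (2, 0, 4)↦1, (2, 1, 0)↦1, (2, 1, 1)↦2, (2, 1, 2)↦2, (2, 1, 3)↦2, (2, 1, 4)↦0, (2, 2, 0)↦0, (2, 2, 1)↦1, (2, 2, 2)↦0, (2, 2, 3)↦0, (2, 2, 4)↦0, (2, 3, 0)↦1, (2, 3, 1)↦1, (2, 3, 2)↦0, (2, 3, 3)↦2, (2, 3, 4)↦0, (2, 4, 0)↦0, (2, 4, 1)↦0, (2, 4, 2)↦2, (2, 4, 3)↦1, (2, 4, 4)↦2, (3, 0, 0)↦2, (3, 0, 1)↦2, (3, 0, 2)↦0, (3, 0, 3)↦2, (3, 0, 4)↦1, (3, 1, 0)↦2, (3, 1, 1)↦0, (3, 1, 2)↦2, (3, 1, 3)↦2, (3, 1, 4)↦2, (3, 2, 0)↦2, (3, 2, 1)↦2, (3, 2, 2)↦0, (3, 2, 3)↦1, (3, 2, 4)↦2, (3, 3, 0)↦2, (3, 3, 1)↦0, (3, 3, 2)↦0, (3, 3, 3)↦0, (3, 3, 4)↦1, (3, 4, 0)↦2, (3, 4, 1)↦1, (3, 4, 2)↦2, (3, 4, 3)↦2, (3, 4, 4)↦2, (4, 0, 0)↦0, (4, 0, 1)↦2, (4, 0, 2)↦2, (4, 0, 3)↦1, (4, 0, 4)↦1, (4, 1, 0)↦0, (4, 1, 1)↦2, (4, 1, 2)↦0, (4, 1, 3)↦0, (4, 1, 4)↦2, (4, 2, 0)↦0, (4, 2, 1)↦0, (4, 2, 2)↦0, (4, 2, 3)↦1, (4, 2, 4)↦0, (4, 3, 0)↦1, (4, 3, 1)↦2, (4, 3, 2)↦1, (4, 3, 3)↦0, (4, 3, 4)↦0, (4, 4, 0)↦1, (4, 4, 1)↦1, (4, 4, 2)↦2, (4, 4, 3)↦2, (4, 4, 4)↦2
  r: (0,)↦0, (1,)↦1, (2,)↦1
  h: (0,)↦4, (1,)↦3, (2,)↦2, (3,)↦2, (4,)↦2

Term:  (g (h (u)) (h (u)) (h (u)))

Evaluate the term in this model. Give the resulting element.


  u = 3
  (h (u)) = h(3,) = 2
  u = 3
  (h (u)) = h(3,) = 2
  u = 3
  (h (u)) = h(3,) = 2
  (g (h (u)) (h (u)) (h (u))) = g(2, 2, 2) = 0

value = 0


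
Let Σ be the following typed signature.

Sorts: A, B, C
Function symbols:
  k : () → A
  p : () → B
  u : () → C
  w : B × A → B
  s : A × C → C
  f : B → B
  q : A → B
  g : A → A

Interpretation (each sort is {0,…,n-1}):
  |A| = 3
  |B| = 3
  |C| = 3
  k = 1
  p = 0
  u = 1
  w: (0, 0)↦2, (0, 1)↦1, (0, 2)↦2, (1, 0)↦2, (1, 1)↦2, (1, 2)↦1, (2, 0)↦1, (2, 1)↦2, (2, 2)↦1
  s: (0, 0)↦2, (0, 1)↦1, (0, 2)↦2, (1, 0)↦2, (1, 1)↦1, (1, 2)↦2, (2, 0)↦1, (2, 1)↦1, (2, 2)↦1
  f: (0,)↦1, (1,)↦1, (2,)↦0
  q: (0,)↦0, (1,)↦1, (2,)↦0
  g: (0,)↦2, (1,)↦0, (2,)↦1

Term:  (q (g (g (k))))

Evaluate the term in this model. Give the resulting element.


value = 0

  k = 1
  (g (k)) = g(1,) = 0
  (g (g (k))) = g(0,) = 2
  (q (g (g (k)))) = q(2,) = 0


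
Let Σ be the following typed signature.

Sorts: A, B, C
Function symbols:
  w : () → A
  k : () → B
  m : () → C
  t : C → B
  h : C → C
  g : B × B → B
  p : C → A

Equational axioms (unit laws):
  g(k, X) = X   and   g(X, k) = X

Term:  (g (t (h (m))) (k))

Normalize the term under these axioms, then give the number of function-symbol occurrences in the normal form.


size = 3

1. (g (t (h (m))) (k))  →  (t (h (m)))
normal form: (t (h (m)))


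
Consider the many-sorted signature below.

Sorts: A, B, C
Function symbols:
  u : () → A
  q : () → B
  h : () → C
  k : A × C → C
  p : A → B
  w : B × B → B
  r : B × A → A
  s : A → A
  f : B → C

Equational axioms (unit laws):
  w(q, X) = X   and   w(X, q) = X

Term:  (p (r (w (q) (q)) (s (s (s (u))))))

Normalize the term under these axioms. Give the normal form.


normal form = (p (r (q) (s (s (s (u))))))

1. (p (r (w (q) (q)) (s (s (s (u))))))  →  (p (r (q) (s (s (s (u))))))


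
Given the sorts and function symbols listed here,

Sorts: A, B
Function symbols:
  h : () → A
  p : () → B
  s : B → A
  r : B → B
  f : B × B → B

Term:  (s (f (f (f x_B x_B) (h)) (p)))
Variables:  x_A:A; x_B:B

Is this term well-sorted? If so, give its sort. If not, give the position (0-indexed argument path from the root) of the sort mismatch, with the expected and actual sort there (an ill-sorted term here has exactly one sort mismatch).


ill-sorted at position [0, 0, 1]: expected B, got A

        x_B : B
        x_B : B
      (f x_B x_B) : B
      (h) : A
    (f (f x_B x_B) (h)) : ✗ arg 1 at [0, 0, 1] has sort A, expected B
    (p) : B


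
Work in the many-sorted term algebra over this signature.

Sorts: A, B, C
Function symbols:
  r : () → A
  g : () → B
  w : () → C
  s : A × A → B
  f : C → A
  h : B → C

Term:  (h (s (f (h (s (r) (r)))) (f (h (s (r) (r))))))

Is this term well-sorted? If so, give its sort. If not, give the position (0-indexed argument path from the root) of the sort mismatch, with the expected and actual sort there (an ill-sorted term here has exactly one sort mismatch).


well-sorted; sort = C

          (r) : A
          (r) : A
        (s (r) (r)) : B
      (h (s (r) (r))) : C
    (f (h (s (r) (r)))) : A
          (r) : A
          (r) : A
        (s (r) (r)) : B
      (h (s (r) (r))) : C
    (f (h (s (r) (r)))) : A
  (s (f (h (s (r) (r)))) (f (h (s (r) (r))))) : B
(h (s (f (h (s (r) (r)))) (f (h (s (r) (r)))))) : C


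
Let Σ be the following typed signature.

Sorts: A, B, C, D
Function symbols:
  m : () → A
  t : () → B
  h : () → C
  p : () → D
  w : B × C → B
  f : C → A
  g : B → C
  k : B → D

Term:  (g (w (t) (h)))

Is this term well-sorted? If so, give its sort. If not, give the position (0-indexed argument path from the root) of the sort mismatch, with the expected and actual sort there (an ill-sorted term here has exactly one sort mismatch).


    (t) : B
    (h) : C
  (w (t) (h)) : B
(g (w (t) (h))) : C

well-sorted; sort = C
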